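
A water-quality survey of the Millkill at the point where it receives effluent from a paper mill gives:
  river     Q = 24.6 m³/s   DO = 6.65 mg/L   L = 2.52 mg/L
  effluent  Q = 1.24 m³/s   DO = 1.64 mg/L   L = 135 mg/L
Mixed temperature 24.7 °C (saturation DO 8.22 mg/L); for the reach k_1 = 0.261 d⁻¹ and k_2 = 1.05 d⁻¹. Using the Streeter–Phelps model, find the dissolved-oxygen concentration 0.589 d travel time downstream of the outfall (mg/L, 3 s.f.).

Mixed DO = (24.6×6.65 + 1.24×1.64)/(24.6+1.24) = 165.6/25.84 = 6.410 mg/L.
Mixed L₀ = (24.6×2.52 + 1.24×135)/(25.84) = 229.4/25.84 = 8.877 mg/L.
Initial deficit D₀ = C_s − DO₀ = 8.22 − 6.410 = 1.810 mg/L.
D(0.589) = [0.261×8.877/(1.05−0.261)](e^(−0.261×0.589) − e^(−1.05×0.589)) + 1.810 e^(−1.05×0.589)
= 2.937 × (0.8575 − 0.5388) + 1.810 × 0.5388 = 1.911 mg/L.
DO = 8.22 − 1.911 = 6.309 mg/L.

DO ≈ 6.31 mg/L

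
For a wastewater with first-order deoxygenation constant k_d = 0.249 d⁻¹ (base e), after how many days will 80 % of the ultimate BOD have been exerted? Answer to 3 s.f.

t ≈ 6.46 d

y/L₀ = 1 − e^(−k_d t) = 0.80 ⇒ e^(−k_d t) = 0.200
t = −ln(0.200) / 0.249 = 1.609 / 0.249 = 6.464 d.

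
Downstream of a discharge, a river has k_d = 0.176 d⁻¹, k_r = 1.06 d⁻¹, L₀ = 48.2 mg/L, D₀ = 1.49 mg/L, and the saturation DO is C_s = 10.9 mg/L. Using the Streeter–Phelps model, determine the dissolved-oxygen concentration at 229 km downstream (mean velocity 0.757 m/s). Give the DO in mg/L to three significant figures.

Travel time t = x/v = 229 km / (0.757 m/s) = 229000 m / 0.757 m/s = 302500 s = 3.501 d.
k_d L₀/(k_r−k_d) = 0.176×48.2/(1.06−0.176) = 8.483/0.8840 = 9.596 mg/L.
e^(−k_d t) = e^(−0.176×3.501) = 0.5400; e^(−k_r t) = e^(−1.06×3.501) = 0.02444.
D = 9.596 × (0.5400 − 0.02444) + 1.49 × 0.02444 = 4.947 + 0.03642 = 4.984 mg/L.
DO = C_s − D = 10.9 − 4.984 = 5.916 mg/L.

DO ≈ 5.92 mg/L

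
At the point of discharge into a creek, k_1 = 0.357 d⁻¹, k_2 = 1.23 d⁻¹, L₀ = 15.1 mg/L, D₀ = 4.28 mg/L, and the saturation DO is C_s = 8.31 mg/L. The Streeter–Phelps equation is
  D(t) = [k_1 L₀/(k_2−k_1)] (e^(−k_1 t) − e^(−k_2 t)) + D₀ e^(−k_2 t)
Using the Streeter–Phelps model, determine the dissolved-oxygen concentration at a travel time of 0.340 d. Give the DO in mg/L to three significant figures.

k_1 L₀/(k_2−k_1) = 0.357×15.1/(1.23−0.357) = 5.391/0.8730 = 6.175 mg/L.
e^(−k_1 t) = e^(−0.357×0.3400) = 0.8857; e^(−k_2 t) = e^(−1.23×0.3400) = 0.6582.
D = 6.175 × (0.8857 − 0.6582) + 4.28 × 0.6582 = 1.405 + 2.817 = 4.222 mg/L.
DO = C_s − D = 8.31 − 4.222 = 4.088 mg/L.

DO ≈ 4.09 mg/L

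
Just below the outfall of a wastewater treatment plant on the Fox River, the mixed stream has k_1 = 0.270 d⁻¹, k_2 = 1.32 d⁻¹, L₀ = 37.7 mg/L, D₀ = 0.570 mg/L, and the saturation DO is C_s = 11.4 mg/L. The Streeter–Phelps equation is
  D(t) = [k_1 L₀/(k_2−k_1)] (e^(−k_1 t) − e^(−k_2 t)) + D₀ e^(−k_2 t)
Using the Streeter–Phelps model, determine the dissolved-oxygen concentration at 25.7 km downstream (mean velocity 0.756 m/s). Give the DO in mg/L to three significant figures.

DO ≈ 8.11 mg/L

Travel time t = x/v = 25.7 km / (0.756 m/s) = 25700 m / 0.756 m/s = 33990 s = 0.3935 d.
k_1 L₀/(k_2−k_1) = 0.270×37.7/(1.32−0.270) = 10.18/1.050 = 9.694 mg/L.
e^(−k_1 t) = e^(−0.270×0.3935) = 0.8992; e^(−k_2 t) = e^(−1.32×0.3935) = 0.5949.
D = 9.694 × (0.8992 − 0.5949) + 0.570 × 0.5949 = 2.950 + 0.3391 = 3.289 mg/L.
DO = C_s − D = 11.4 − 3.289 = 8.111 mg/L.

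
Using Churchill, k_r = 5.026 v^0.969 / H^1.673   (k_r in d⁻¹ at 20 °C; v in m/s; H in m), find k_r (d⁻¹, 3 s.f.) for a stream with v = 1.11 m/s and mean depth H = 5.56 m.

k_r ≈ 0.315 d⁻¹

k_r = 5.026 × 1.11^0.969 / 5.56^1.673 = 5.026 × 1.106 / 17.64 = 0.3152 d⁻¹.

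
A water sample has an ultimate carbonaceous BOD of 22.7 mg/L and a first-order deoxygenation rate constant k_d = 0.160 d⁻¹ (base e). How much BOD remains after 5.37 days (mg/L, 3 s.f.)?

L_t = L₀ e^(−k_d t) = 22.7 × e^(−0.160×5.37) = 22.7 × 0.4235 = 9.613 mg/L.

L ≈ 9.61 mg/L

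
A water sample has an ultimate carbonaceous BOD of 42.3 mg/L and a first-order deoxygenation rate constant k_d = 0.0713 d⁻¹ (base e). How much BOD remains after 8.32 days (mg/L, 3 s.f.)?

L_t = L₀ e^(−k_d t) = 42.3 × e^(−0.0713×8.32) = 42.3 × 0.5525 = 23.37 mg/L.

L ≈ 23.4 mg/L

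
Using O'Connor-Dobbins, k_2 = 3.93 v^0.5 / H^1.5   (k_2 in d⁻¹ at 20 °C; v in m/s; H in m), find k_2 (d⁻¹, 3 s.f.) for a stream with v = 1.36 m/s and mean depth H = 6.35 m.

k_2 = 3.93 × 1.36^0.5 / 6.35^1.5 = 3.93 × 1.166 / 16.00 = 0.2864 d⁻¹.

k_2 ≈ 0.286 d⁻¹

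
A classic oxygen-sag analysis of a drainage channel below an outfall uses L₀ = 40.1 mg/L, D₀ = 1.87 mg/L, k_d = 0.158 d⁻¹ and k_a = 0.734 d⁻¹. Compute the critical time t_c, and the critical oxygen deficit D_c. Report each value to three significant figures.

t_c = [1/(k_a−k_d)] ln[(k_a/k_d)(1 − D₀(k_a−k_d)/(k_d L₀))]
= [1/(0.734−0.158)] ln[(0.734/0.158)(1 − 1.87×0.5760/(0.158×40.1))]
= (1/0.5760) ln[4.646 × 0.8300] = 1.736 × ln(3.856) = 1.736 × 1.350 = 2.343 d.
L(t_c) = L₀ e^(−k_d t_c) = 40.1 × 0.6906 = 27.69 mg/L, and at the critical point k_a D_c = k_d L, so D_c = (0.158/0.734) × 27.69 = 5.961 mg/L.

t_c ≈ 2.34 d; D_c ≈ 5.96 mg/L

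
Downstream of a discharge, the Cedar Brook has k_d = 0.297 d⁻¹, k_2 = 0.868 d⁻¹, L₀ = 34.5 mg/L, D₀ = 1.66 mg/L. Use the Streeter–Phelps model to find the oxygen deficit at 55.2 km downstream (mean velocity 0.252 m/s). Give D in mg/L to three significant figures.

D ≈ 6.65 mg/L

Travel time t = x/v = 55.2 km / (0.252 m/s) = 55200 m / 0.252 m/s = 219000 s = 2.535 d.
k_d L₀/(k_2−k_d) = 0.297×34.5/(0.868−0.297) = 10.25/0.5710 = 17.94 mg/L.
e^(−k_d t) = e^(−0.297×2.535) = 0.4710; e^(−k_2 t) = e^(−0.868×2.535) = 0.1107.
D = 17.94 × (0.4710 − 0.1107) + 1.66 × 0.1107 = 6.464 + 0.1838 = 6.648 mg/L.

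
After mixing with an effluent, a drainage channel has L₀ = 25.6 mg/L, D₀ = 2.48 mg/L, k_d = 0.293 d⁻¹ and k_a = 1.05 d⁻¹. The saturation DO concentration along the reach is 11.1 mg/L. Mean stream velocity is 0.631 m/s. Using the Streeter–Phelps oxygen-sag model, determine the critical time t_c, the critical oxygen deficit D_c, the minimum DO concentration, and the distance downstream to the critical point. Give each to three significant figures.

With k_a/k_d = 3.584 and 1 − D₀(k_a−k_d)/(k_d L₀) = 0.7497,
t_c = ln(3.584 × 0.7497) / (1.05 − 0.293) = ln(2.687) / 0.7570 = 0.9883/0.7570 = 1.306 d.
L(t_c) = L₀ e^(−k_d t_c) = 25.6 × 0.6821 = 17.46 mg/L, and at the critical point k_a D_c = k_d L, so D_c = (0.293/1.05) × 17.46 = 4.873 mg/L.
Minimum DO = C_s − D_c = 11.1 − 4.873 = 6.227 mg/L.
x_c = v t_c = 0.631 m/s × 1.306 d × 86400 s/d = 71180 m ≈ 71.2 km.

t_c ≈ 1.31 d; D_c ≈ 4.87 mg/L; min DO ≈ 6.23 mg/L; x_c ≈ 71.2 km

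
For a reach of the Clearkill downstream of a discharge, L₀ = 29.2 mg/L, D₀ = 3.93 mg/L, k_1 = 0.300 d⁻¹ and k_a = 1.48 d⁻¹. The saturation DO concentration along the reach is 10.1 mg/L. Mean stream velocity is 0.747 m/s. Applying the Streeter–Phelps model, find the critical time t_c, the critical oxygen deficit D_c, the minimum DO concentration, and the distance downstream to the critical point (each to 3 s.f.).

t_c = [1/(k_a−k_1)] ln[(k_a/k_1)(1 − D₀(k_a−k_1)/(k_1 L₀))]
= [1/(1.48−0.300)] ln[(1.48/0.300)(1 − 3.93×1.180/(0.300×29.2))]
= (1/1.180) ln[4.933 × 0.4706] = 0.8475 × ln(2.322) = 0.8475 × 0.8423 = 0.7138 d.
D_c = (k_1/k_a) L₀ e^(−k_1 t_c) = (0.300/1.48) × 29.2 × e^(−0.300×0.7138) = 0.2027 × 29.2 × 0.8072 = 4.778 mg/L.
Minimum DO = C_s − D_c = 10.1 − 4.778 = 5.322 mg/L.
x_c = v t_c = 0.747 m/s × 0.7138 d × 86400 s/d = 46070 m ≈ 46.1 km.

t_c ≈ 0.714 d; D_c ≈ 4.78 mg/L; min DO ≈ 5.32 mg/L; x_c ≈ 46.1 km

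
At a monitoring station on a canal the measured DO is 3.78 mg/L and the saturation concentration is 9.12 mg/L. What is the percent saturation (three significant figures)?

% saturation = C/C_s × 100 = 3.78/9.12 × 100 = 41.4 %.

41.4 % saturation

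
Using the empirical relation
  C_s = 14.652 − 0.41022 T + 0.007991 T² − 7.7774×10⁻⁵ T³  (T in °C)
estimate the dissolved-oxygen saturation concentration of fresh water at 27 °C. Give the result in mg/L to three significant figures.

C_s = 14.652 − 0.41022×27 + 0.007991×27² − 7.7774×10⁻⁵×27³ = 7.871 mg/L.

C_s ≈ 7.87 mg/L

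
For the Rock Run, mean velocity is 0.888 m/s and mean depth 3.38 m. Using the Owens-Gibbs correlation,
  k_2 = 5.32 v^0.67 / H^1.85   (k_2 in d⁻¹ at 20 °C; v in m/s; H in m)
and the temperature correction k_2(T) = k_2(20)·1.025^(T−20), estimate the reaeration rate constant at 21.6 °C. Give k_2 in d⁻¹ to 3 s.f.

k_2 ≈ 0.537 d⁻¹

k_2(20) = 5.32 × 0.888^0.67 / 3.38^1.85 = 5.32 × 0.9235 / 9.517 = 0.5162 d⁻¹.
k_2(21.6) = 0.5162 × 1.025^(21.6−20) = 0.5162 × 1.040 = 0.5370 d⁻¹.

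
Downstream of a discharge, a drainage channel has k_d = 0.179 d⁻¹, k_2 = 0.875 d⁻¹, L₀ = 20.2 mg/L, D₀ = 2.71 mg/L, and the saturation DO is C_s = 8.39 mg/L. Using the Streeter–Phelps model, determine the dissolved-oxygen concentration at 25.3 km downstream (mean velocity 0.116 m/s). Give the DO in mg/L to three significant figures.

DO ≈ 5.36 mg/L

Travel time t = x/v = 25.3 km / (0.116 m/s) = 25300 m / 0.116 m/s = 218100 s = 2.524 d.
k_d L₀/(k_2−k_d) = 0.179×20.2/(0.875−0.179) = 3.616/0.6960 = 5.195 mg/L.
e^(−k_d t) = e^(−0.179×2.524) = 0.6364; e^(−k_2 t) = e^(−0.875×2.524) = 0.1098.
D = 5.195 × (0.6364 − 0.1098) + 2.71 × 0.1098 = 2.736 + 0.2976 = 3.033 mg/L.
DO = C_s − D = 8.39 − 3.033 = 5.357 mg/L.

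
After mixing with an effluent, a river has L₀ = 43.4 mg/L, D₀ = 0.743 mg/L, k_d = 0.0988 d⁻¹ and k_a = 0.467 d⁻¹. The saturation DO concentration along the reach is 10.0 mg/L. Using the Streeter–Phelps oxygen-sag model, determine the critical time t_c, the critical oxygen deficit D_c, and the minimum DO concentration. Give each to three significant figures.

t_c ≈ 4.04 d; D_c ≈ 6.16 mg/L; min DO ≈ 3.84 mg/L

At the critical point dD/dt = 0, so k_d L₀ e^(−k_d t) = k_a D. Substituting D(t) from the Streeter–Phelps equation and solving for t gives
t_c = ln[(k_a/k_d)(1 − D₀(k_a−k_d)/(k_d L₀))] / (k_a−k_d).
Here k_a−k_d = 0.3682 d⁻¹ and 1 − D₀(k_a−k_d)/(k_d L₀) = 1 − 0.743×0.3682/(0.0988×43.4) = 0.9362, so
t_c = ln(4.727 × 0.9362) / 0.3682 = 1.487 / 0.3682 = 4.039 d.
D_c = (k_d/k_a) L₀ e^(−k_d t_c) = (0.0988/0.467) × 43.4 × e^(−0.0988×4.039) = 0.2116 × 43.4 × 0.6709 = 6.160 mg/L.
Minimum DO = C_s − D_c = 10.0 − 6.160 = 3.840 mg/L.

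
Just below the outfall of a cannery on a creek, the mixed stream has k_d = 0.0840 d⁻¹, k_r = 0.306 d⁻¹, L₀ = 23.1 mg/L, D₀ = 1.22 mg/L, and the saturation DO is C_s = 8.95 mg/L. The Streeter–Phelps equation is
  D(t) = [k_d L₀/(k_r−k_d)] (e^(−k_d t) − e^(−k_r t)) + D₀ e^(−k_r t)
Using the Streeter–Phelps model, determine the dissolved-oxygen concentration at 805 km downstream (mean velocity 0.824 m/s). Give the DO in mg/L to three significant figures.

DO ≈ 5.81 mg/L

Travel time t = x/v = 805 km / (0.824 m/s) = 805000 m / 0.824 m/s = 976900 s = 11.31 d.
k_d L₀/(k_r−k_d) = 0.0840×23.1/(0.306−0.0840) = 1.940/0.2220 = 8.741 mg/L.
e^(−k_d t) = e^(−0.0840×11.31) = 0.3868; e^(−k_r t) = e^(−0.306×11.31) = 0.03143.
D = 8.741 × (0.3868 − 0.03143) + 1.22 × 0.03143 = 3.106 + 0.03834 = 3.145 mg/L.
DO = C_s − D = 8.95 − 3.145 = 5.805 mg/L.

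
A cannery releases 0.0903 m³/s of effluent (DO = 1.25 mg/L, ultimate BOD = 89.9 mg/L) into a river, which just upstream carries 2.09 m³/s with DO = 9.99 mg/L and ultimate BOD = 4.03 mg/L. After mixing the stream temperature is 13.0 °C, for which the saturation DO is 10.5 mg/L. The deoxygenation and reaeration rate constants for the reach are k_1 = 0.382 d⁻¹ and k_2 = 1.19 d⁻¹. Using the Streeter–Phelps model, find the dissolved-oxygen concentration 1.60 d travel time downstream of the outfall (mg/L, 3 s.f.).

DO ≈ 8.96 mg/L

Mixed DO = (2.09×9.99 + 0.0903×1.25)/(2.09+0.0903) = 20.99/2.180 = 9.628 mg/L.
Mixed L₀ = (2.09×4.03 + 0.0903×89.9)/(2.180) = 16.54/2.180 = 7.586 mg/L.
Initial deficit D₀ = C_s − DO₀ = 10.5 − 9.628 = 0.8720 mg/L.
D(1.60) = [0.382×7.586/(1.19−0.382)](e^(−0.382×1.60) − e^(−1.19×1.60)) + 0.8720 e^(−1.19×1.60)
= 3.587 × (0.5427 − 0.1490) + 0.8720 × 0.1490 = 1.542 mg/L.
DO = 10.5 − 1.542 = 8.958 mg/L.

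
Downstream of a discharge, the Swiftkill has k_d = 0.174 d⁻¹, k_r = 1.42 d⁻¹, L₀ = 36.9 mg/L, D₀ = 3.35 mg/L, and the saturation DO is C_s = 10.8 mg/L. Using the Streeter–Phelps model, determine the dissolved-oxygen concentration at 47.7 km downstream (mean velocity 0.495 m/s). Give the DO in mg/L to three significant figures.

DO ≈ 6.93 mg/L

Travel time t = x/v = 47.7 km / (0.495 m/s) = 47700 m / 0.495 m/s = 96360 s = 1.115 d.
k_d L₀/(k_r−k_d) = 0.174×36.9/(1.42−0.174) = 6.421/1.246 = 5.153 mg/L.
e^(−k_d t) = e^(−0.174×1.115) = 0.8236; e^(−k_r t) = e^(−1.42×1.115) = 0.2052.
D = 5.153 × (0.8236 − 0.2052) + 3.35 × 0.2052 = 3.187 + 0.6874 = 3.874 mg/L.
DO = C_s − D = 10.8 − 3.874 = 6.926 mg/L.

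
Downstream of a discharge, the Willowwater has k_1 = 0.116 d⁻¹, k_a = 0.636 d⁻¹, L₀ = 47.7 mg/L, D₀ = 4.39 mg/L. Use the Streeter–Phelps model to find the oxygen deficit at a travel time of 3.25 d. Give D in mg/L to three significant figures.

D ≈ 6.51 mg/L

k_1 L₀/(k_a−k_1) = 0.116×47.7/(0.636−0.116) = 5.533/0.5200 = 10.64 mg/L.
e^(−k_1 t) = e^(−0.116×3.250) = 0.6859; e^(−k_a t) = e^(−0.636×3.250) = 0.1266.
D = 10.64 × (0.6859 − 0.1266) + 4.39 × 0.1266 = 5.952 + 0.5556 = 6.508 mg/L.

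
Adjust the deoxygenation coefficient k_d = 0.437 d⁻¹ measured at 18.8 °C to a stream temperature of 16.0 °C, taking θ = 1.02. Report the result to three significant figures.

k_d(T₂) = k_d(T₁) · θ^(T₂−T₁) = 0.437 × 1.02^(16.0−18.8)
= 0.437 × 1.02^-2.80 = 0.437 × 0.9461 = 0.4134 d⁻¹.

k_d ≈ 0.413 d⁻¹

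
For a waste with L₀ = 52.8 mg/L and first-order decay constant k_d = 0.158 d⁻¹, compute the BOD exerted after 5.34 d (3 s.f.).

y_t = L₀(1 − e^(−k_d t)) = 52.8 × (1 − e^(−0.158×5.34))
= 52.8 × (1 − 0.4301) = 52.8 × 0.5699 = 30.09 mg/L.

y ≈ 30.1 mg/L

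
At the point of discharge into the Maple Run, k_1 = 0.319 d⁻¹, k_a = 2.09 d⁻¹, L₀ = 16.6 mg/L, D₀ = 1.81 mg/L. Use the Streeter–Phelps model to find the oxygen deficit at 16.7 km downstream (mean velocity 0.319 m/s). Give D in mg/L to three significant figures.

Travel time t = x/v = 16.7 km / (0.319 m/s) = 16700 m / 0.319 m/s = 52350 s = 0.6059 d.
k_1 L₀/(k_a−k_1) = 0.319×16.6/(2.09−0.319) = 5.295/1.771 = 2.990 mg/L.
e^(−k_1 t) = e^(−0.319×0.6059) = 0.8242; e^(−k_a t) = e^(−2.09×0.6059) = 0.2819.
D = 2.990 × (0.8242 − 0.2819) + 1.81 × 0.2819 = 1.622 + 0.5102 = 2.132 mg/L.

D ≈ 2.13 mg/L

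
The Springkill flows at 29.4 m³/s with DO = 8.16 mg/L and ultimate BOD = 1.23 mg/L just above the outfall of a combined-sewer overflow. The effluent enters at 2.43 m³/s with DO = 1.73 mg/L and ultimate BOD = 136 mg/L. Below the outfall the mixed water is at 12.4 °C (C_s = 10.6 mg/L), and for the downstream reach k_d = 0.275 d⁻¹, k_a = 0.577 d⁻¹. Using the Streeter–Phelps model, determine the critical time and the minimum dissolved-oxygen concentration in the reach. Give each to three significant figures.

Mixed DO = (29.4×8.16 + 2.43×1.73)/(29.4+2.43) = 244.1/31.83 = 7.669 mg/L.
Mixed L₀ = (29.4×1.23 + 2.43×136)/(31.83) = 366.6/31.83 = 11.52 mg/L.
Initial deficit D₀ = C_s − DO₀ = 10.6 − 7.669 = 2.931 mg/L.
t_c = (1/0.3020) ln[(0.577/0.275)(1 − 2.931×0.3020/(0.275×11.52))] = 3.311 × ln(1.512) = 1.369 d.
D_c = (0.275/0.577) × 11.52 × e^(−0.275×1.369) = 0.4766 × 11.52 × 0.6863 = 3.768 mg/L.
Minimum DO = 10.6 − 3.768 = 6.832 mg/L.

t_c ≈ 1.37 d; minimum DO ≈ 6.83 mg/L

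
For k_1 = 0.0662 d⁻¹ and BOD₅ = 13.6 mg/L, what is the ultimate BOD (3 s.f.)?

BOD₅ = L₀(1 − e^(−5k_1)) ⇒ L₀ = BOD₅ / (1 − e^(−5×0.0662))
= 13.6 / (1 − 0.7182) = 13.6 / 0.2818 = 48.26 mg/L.

L₀ ≈ 48.3 mg/L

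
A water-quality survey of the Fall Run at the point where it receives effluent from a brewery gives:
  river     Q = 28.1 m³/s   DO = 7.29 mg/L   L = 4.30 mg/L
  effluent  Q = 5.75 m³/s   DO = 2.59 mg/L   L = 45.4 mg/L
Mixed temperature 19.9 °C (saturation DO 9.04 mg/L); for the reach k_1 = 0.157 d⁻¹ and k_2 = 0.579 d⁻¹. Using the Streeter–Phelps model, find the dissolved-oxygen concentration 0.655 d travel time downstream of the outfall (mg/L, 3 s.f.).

DO ≈ 6.38 mg/L

Mixed DO = (28.1×7.29 + 5.75×2.59)/(28.1+5.75) = 219.7/33.85 = 6.492 mg/L.
Mixed L₀ = (28.1×4.30 + 5.75×45.4)/(33.85) = 381.9/33.85 = 11.28 mg/L.
Initial deficit D₀ = C_s − DO₀ = 9.04 − 6.492 = 2.548 mg/L.
D(0.655) = [0.157×11.28/(0.579−0.157)](e^(−0.157×0.655) − e^(−0.579×0.655)) + 2.548 e^(−0.579×0.655)
= 4.197 × (0.9023 − 0.6844) + 2.548 × 0.6844 = 2.659 mg/L.
DO = 9.04 − 2.659 = 6.381 mg/L.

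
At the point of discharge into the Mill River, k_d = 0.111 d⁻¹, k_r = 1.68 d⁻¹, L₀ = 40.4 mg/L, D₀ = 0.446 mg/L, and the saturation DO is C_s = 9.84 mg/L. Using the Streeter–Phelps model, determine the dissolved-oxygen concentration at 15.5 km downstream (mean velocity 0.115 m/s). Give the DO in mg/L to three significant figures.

Travel time t = x/v = 15.5 km / (0.115 m/s) = 15500 m / 0.115 m/s = 134800 s = 1.560 d.
k_d L₀/(k_r−k_d) = 0.111×40.4/(1.68−0.111) = 4.484/1.569 = 2.858 mg/L.
e^(−k_d t) = e^(−0.111×1.560) = 0.8410; e^(−k_r t) = e^(−1.68×1.560) = 0.07275.
D = 2.858 × (0.8410 − 0.07275) + 0.446 × 0.07275 = 2.196 + 0.03244 = 2.228 mg/L.
DO = C_s − D = 9.84 − 2.228 = 7.612 mg/L.

DO ≈ 7.61 mg/L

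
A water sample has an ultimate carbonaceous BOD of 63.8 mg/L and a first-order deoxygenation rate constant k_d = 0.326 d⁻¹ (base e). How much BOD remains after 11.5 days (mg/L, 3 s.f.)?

L ≈ 1.50 mg/L

L_t = L₀ e^(−k_d t) = 63.8 × e^(−0.326×11.5) = 63.8 × 0.02354 = 1.502 mg/L.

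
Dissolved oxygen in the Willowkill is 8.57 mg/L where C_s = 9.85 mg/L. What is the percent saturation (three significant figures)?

87.0 % saturation

% saturation = C/C_s × 100 = 8.57/9.85 × 100 = 87.0 %.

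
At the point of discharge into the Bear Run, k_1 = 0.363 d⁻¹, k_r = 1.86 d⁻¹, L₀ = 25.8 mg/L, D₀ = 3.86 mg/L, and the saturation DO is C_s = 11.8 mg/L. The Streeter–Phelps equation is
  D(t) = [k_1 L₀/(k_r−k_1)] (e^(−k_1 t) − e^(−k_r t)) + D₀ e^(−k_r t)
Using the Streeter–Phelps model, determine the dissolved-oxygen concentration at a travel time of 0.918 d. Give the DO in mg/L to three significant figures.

k_1 L₀/(k_r−k_1) = 0.363×25.8/(1.86−0.363) = 9.365/1.497 = 6.256 mg/L.
e^(−k_1 t) = e^(−0.363×0.9180) = 0.7166; e^(−k_r t) = e^(−1.86×0.9180) = 0.1813.
D = 6.256 × (0.7166 − 0.1813) + 3.86 × 0.1813 = 3.349 + 0.6999 = 4.049 mg/L.
DO = C_s − D = 11.8 − 4.049 = 7.751 mg/L.

DO ≈ 7.75 mg/L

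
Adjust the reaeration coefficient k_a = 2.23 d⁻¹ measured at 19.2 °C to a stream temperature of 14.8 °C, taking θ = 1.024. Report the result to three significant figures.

k_a(T₂) = k_a(T₁) · θ^(T₂−T₁) = 2.23 × 1.024^(14.8−19.2)
= 2.23 × 1.024^-4.40 = 2.23 × 0.9009 = 2.009 d⁻¹.

k_a ≈ 2.01 d⁻¹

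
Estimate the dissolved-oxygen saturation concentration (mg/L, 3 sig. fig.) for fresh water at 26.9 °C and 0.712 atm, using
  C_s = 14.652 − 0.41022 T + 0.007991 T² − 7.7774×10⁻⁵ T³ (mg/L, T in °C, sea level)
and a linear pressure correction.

C_s ≈ 5.61 mg/L

At sea level: C_s = 14.652 − 0.41022×26.9 + 0.007991×26.9² − 7.7774×10⁻⁵×26.9³ = 7.886 mg/L.
Pressure correction: C_s' = 7.886 × 0.712 = 5.615 mg/L.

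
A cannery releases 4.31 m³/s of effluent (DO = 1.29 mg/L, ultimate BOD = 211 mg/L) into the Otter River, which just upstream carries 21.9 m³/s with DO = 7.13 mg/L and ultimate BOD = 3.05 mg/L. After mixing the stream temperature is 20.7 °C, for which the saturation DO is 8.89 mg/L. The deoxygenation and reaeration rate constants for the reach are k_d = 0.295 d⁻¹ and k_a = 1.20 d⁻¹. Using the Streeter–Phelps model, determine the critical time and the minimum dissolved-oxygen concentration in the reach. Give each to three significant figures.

t_c ≈ 1.27 d; minimum DO ≈ 2.59 mg/L

Mixed DO = (21.9×7.13 + 4.31×1.29)/(21.9+4.31) = 161.7/26.21 = 6.170 mg/L.
Mixed L₀ = (21.9×3.05 + 4.31×211)/(26.21) = 976.2/26.21 = 37.25 mg/L.
Initial deficit D₀ = C_s − DO₀ = 8.89 − 6.170 = 2.720 mg/L.
t_c = (1/0.9050) ln[(1.20/0.295)(1 − 2.720×0.9050/(0.295×37.25))] = 1.105 × ln(3.156) = 1.270 d.
D_c = (0.295/1.20) × 37.25 × e^(−0.295×1.270) = 0.2458 × 37.25 × 0.6875 = 6.295 mg/L.
Minimum DO = 8.89 − 6.295 = 2.595 mg/L.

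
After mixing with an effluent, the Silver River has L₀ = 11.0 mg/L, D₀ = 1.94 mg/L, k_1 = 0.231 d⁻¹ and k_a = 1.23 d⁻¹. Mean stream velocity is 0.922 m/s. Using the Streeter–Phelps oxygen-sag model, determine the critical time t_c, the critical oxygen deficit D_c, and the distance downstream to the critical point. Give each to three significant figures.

At the critical point dD/dt = 0, so k_1 L₀ e^(−k_1 t) = k_a D. Substituting D(t) from the Streeter–Phelps equation and solving for t gives
t_c = ln[(k_a/k_1)(1 − D₀(k_a−k_1)/(k_1 L₀))] / (k_a−k_1).
Here k_a−k_1 = 0.9990 d⁻¹ and 1 − D₀(k_a−k_1)/(k_1 L₀) = 1 − 1.94×0.9990/(0.231×11.0) = 0.2373, so
t_c = ln(5.325 × 0.2373) / 0.9990 = 0.2339 / 0.9990 = 0.2341 d.
D_c = (k_1/k_a) L₀ e^(−k_1 t_c) = (0.231/1.23) × 11.0 × e^(−0.231×0.2341) = 0.1878 × 11.0 × 0.9474 = 1.957 mg/L.
x_c = v t_c = 0.922 m/s × 0.2341 d × 86400 s/d = 18650 m ≈ 18.6 km.

t_c ≈ 0.234 d; D_c ≈ 1.96 mg/L; x_c ≈ 18.6 km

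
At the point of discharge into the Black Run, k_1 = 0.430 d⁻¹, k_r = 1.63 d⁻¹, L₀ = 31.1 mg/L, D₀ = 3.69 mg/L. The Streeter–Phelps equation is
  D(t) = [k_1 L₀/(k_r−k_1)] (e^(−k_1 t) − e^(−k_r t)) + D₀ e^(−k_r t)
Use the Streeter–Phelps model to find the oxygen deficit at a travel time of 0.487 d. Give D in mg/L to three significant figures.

D ≈ 5.67 mg/L

k_1 L₀/(k_r−k_1) = 0.430×31.1/(1.63−0.430) = 13.37/1.200 = 11.14 mg/L.
e^(−k_1 t) = e^(−0.430×0.4870) = 0.8111; e^(−k_r t) = e^(−1.63×0.4870) = 0.4521.
D = 11.14 × (0.8111 − 0.4521) + 3.69 × 0.4521 = 4.000 + 1.668 = 5.668 mg/L.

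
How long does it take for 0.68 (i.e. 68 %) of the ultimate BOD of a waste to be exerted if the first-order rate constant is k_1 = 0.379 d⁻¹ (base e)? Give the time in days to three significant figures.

t ≈ 3.01 d

y/L₀ = 1 − e^(−k_1 t) = 0.68 ⇒ e^(−k_1 t) = 0.320
t = −ln(0.320) / 0.379 = 1.139 / 0.379 = 3.006 d.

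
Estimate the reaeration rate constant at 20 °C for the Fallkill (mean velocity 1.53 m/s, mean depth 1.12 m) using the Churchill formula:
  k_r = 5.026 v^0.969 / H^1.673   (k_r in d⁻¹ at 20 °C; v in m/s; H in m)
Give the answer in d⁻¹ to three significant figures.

k_r ≈ 6.28 d⁻¹

k_r = 5.026 × 1.53^0.969 / 1.12^1.673 = 5.026 × 1.510 / 1.209 = 6.278 d⁻¹.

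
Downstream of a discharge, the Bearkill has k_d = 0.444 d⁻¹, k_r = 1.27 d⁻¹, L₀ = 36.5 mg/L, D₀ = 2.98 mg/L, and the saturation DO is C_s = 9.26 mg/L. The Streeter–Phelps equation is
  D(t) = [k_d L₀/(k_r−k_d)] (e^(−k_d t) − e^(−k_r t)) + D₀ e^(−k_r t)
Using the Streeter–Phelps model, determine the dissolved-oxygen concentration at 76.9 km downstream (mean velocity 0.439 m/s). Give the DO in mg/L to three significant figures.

Travel time t = x/v = 76.9 km / (0.439 m/s) = 76900 m / 0.439 m/s = 175200 s = 2.027 d.
k_d L₀/(k_r−k_d) = 0.444×36.5/(1.27−0.444) = 16.21/0.8260 = 19.62 mg/L.
e^(−k_d t) = e^(−0.444×2.027) = 0.4065; e^(−k_r t) = e^(−1.27×2.027) = 0.07617.
D = 19.62 × (0.4065 − 0.07617) + 2.98 × 0.07617 = 6.481 + 0.2270 = 6.708 mg/L.
DO = C_s − D = 9.26 − 6.708 = 2.552 mg/L.

DO ≈ 2.55 mg/L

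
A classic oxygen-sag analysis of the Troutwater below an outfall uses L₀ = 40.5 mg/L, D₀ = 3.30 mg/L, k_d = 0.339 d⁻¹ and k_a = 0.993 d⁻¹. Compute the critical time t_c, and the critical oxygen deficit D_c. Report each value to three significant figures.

t_c ≈ 1.38 d; D_c ≈ 8.65 mg/L

t_c = [1/(k_a−k_d)] ln[(k_a/k_d)(1 − D₀(k_a−k_d)/(k_d L₀))]
= [1/(0.993−0.339)] ln[(0.993/0.339)(1 − 3.30×0.6540/(0.339×40.5))]
= (1/0.6540) ln[2.929 × 0.8428] = 1.529 × ln(2.469) = 1.529 × 0.9037 = 1.382 d.
L(t_c) = L₀ e^(−k_d t_c) = 40.5 × 0.6260 = 25.35 mg/L, and at the critical point k_a D_c = k_d L, so D_c = (0.339/0.993) × 25.35 = 8.655 mg/L.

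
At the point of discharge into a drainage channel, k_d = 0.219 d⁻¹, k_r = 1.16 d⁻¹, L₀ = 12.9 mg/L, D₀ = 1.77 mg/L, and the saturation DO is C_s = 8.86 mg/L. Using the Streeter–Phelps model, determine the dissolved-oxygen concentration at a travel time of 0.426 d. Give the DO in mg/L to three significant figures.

k_d L₀/(k_r−k_d) = 0.219×12.9/(1.16−0.219) = 2.825/0.9410 = 3.002 mg/L.
e^(−k_d t) = e^(−0.219×0.4260) = 0.9109; e^(−k_r t) = e^(−1.16×0.4260) = 0.6101.
D = 3.002 × (0.9109 − 0.6101) + 1.77 × 0.6101 = 0.9032 + 1.080 = 1.983 mg/L.
DO = C_s − D = 8.86 − 1.983 = 6.877 mg/L.

DO ≈ 6.88 mg/L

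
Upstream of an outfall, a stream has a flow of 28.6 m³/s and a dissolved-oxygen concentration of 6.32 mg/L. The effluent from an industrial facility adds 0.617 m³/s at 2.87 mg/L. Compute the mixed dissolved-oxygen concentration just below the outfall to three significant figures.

Flow-weighted mixing: C = (Q_r C_r + Q_w C_w)/(Q_r + Q_w)
= (28.6×6.32 + 0.617×2.87)/(28.6 + 0.617) = 182.5/29.22 = 6.247 mg/L.

6.25 mg/L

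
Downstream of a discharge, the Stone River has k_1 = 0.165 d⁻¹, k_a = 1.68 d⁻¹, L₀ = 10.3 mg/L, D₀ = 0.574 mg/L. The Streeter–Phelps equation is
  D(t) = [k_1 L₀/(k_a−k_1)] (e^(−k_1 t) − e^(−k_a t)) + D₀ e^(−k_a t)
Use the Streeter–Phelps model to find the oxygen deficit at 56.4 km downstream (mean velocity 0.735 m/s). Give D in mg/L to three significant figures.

D ≈ 0.846 mg/L

Travel time t = x/v = 56.4 km / (0.735 m/s) = 56400 m / 0.735 m/s = 76730 s = 0.8881 d.
k_1 L₀/(k_a−k_1) = 0.165×10.3/(1.68−0.165) = 1.700/1.515 = 1.122 mg/L.
e^(−k_1 t) = e^(−0.165×0.8881) = 0.8637; e^(−k_a t) = e^(−1.68×0.8881) = 0.2249.
D = 1.122 × (0.8637 − 0.2249) + 0.574 × 0.2249 = 0.7166 + 0.1291 = 0.8457 mg/L.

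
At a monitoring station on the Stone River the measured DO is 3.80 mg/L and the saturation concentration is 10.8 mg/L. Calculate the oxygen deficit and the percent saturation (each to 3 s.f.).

D ≈ 7.00 mg/L; 35.2 % saturation

D = C_s − C = 10.8 − 3.80 = 7.00 mg/L.
% saturation = 3.80/10.8 × 100 = 35.2 %.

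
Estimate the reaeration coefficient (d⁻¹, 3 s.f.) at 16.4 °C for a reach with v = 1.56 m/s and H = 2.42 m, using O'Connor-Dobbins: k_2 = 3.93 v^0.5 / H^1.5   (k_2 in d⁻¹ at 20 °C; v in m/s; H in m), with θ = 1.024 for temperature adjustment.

k_2 ≈ 1.20 d⁻¹

k_2(20) = 3.93 × 1.56^0.5 / 2.42^1.5 = 3.93 × 1.249 / 3.765 = 1.304 d⁻¹.
k_2(16.4) = 1.304 × 1.024^(16.4−20) = 1.304 × 0.9182 = 1.197 d⁻¹.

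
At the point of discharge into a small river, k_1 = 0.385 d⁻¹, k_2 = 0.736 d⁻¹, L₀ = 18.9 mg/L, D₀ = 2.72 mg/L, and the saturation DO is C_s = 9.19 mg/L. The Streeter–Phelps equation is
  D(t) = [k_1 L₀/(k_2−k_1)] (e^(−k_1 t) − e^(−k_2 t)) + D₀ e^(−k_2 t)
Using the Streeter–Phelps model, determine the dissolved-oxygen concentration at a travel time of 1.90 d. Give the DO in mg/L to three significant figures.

k_1 L₀/(k_2−k_1) = 0.385×18.9/(0.736−0.385) = 7.276/0.3510 = 20.73 mg/L.
e^(−k_1 t) = e^(−0.385×1.900) = 0.4812; e^(−k_2 t) = e^(−0.736×1.900) = 0.2470.
D = 20.73 × (0.4812 − 0.2470) + 2.72 × 0.2470 = 4.855 + 0.6718 = 5.527 mg/L.
DO = C_s − D = 9.19 − 5.527 = 3.663 mg/L.

DO ≈ 3.66 mg/L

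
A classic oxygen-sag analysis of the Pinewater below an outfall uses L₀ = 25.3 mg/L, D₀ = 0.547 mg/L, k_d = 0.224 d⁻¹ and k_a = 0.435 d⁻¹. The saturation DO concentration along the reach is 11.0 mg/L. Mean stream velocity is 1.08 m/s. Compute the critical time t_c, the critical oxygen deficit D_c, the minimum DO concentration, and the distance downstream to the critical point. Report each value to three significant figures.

t_c ≈ 3.05 d; D_c ≈ 6.58 mg/L; min DO ≈ 4.42 mg/L; x_c ≈ 284 km

With k_a/k_d = 1.942 and 1 − D₀(k_a−k_d)/(k_d L₀) = 0.9796,
t_c = ln(1.942 × 0.9796) / (0.435 − 0.224) = ln(1.902) / 0.2110 = 0.6431/0.2110 = 3.048 d.
D_c = (k_d/k_a) L₀ e^(−k_d t_c) = (0.224/0.435) × 25.3 × e^(−0.224×3.048) = 0.5149 × 25.3 × 0.5052 = 6.582 mg/L.
Minimum DO = C_s − D_c = 11.0 − 6.582 = 4.418 mg/L.
x_c = v t_c = 1.08 m/s × 3.048 d × 86400 s/d = 284400 m ≈ 284 km.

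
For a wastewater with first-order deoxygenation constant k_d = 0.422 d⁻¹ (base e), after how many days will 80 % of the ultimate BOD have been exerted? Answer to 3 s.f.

t ≈ 3.81 d

y/L₀ = 1 − e^(−k_d t) = 0.80 ⇒ e^(−k_d t) = 0.200
t = −ln(0.200) / 0.422 = 1.609 / 0.422 = 3.814 d.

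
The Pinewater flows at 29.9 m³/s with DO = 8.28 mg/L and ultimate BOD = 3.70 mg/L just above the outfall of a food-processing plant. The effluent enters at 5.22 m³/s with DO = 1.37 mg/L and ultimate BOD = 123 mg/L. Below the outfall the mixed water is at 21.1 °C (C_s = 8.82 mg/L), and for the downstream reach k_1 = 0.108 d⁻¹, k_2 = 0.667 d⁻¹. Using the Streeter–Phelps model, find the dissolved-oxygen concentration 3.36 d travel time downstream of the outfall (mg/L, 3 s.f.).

Mixed DO = (29.9×8.28 + 5.22×1.37)/(29.9+5.22) = 254.7/35.12 = 7.253 mg/L.
Mixed L₀ = (29.9×3.70 + 5.22×123)/(35.12) = 752.7/35.12 = 21.43 mg/L.
Initial deficit D₀ = C_s − DO₀ = 8.82 − 7.253 = 1.567 mg/L.
D(3.36) = [0.108×21.43/(0.667−0.108)](e^(−0.108×3.36) − e^(−0.667×3.36)) + 1.567 e^(−0.667×3.36)
= 4.141 × (0.6957 − 0.1063) + 1.567 × 0.1063 = 2.607 mg/L.
DO = 8.82 − 2.607 = 6.213 mg/L.

DO ≈ 6.21 mg/L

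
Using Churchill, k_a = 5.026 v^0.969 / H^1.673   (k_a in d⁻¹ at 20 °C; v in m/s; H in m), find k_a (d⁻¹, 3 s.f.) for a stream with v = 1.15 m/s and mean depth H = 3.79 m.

k_a ≈ 0.619 d⁻¹

k_a = 5.026 × 1.15^0.969 / 3.79^1.673 = 5.026 × 1.145 / 9.291 = 0.6194 d⁻¹.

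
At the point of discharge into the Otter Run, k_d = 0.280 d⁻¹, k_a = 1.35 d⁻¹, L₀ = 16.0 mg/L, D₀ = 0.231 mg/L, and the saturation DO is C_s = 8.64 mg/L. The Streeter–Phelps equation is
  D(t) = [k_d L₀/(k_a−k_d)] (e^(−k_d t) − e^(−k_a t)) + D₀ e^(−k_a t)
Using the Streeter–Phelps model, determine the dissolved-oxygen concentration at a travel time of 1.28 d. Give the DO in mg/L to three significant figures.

DO ≈ 6.42 mg/L

k_d L₀/(k_a−k_d) = 0.280×16.0/(1.35−0.280) = 4.480/1.070 = 4.187 mg/L.
e^(−k_d t) = e^(−0.280×1.280) = 0.6988; e^(−k_a t) = e^(−1.35×1.280) = 0.1776.
D = 4.187 × (0.6988 − 0.1776) + 0.231 × 0.1776 = 2.182 + 0.04103 = 2.223 mg/L.
DO = C_s − D = 8.64 − 2.223 = 6.417 mg/L.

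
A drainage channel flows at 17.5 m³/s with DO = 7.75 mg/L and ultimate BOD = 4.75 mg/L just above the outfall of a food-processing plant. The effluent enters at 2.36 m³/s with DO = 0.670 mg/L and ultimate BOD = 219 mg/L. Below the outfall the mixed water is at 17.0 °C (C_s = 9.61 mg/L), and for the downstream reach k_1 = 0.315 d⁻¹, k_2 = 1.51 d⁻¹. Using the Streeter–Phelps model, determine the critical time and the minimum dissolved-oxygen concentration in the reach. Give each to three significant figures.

Mixed DO = (17.5×7.75 + 2.36×0.670)/(17.5+2.36) = 137.2/19.86 = 6.909 mg/L.
Mixed L₀ = (17.5×4.75 + 2.36×219)/(19.86) = 600.0/19.86 = 30.21 mg/L.
Initial deficit D₀ = C_s − DO₀ = 9.61 − 6.909 = 2.701 mg/L.
t_c = (1/1.195) ln[(1.51/0.315)(1 − 2.701×1.195/(0.315×30.21))] = 0.8368 × ln(3.168) = 0.9648 d.
D_c = (0.315/1.51) × 30.21 × e^(−0.315×0.9648) = 0.2086 × 30.21 × 0.7379 = 4.650 mg/L.
Minimum DO = 9.61 − 4.650 = 4.960 mg/L.

t_c ≈ 0.965 d; minimum DO ≈ 4.96 mg/L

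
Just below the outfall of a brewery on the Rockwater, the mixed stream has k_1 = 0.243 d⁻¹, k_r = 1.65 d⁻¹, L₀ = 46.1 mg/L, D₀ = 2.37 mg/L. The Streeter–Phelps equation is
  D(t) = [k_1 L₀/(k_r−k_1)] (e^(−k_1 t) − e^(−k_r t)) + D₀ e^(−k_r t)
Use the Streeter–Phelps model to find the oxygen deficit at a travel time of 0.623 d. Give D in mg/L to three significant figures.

D ≈ 4.84 mg/L

k_1 L₀/(k_r−k_1) = 0.243×46.1/(1.65−0.243) = 11.20/1.407 = 7.962 mg/L.
e^(−k_1 t) = e^(−0.243×0.6230) = 0.8595; e^(−k_r t) = e^(−1.65×0.6230) = 0.3577.
D = 7.962 × (0.8595 − 0.3577) + 2.37 × 0.3577 = 3.995 + 0.8478 = 4.843 mg/L.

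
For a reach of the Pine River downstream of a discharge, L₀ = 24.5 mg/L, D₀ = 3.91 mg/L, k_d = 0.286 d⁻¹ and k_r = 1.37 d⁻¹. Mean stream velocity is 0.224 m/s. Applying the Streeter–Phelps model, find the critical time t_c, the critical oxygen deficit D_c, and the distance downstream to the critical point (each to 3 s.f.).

At the critical point dD/dt = 0, so k_d L₀ e^(−k_d t) = k_r D. Substituting D(t) from the Streeter–Phelps equation and solving for t gives
t_c = ln[(k_r/k_d)(1 − D₀(k_r−k_d)/(k_d L₀))] / (k_r−k_d).
Here k_r−k_d = 1.084 d⁻¹ and 1 − D₀(k_r−k_d)/(k_d L₀) = 1 − 3.91×1.084/(0.286×24.5) = 0.3951, so
t_c = ln(4.790 × 0.3951) / 1.084 = 0.6380 / 1.084 = 0.5886 d.
D_c = (k_d/k_r) L₀ e^(−k_d t_c) = (0.286/1.37) × 24.5 × e^(−0.286×0.5886) = 0.2088 × 24.5 × 0.8451 = 4.322 mg/L.
x_c = v t_c = 0.224 m/s × 0.5886 d × 86400 s/d = 11390 m ≈ 11.4 km.

t_c ≈ 0.589 d; D_c ≈ 4.32 mg/L; x_c ≈ 11.4 km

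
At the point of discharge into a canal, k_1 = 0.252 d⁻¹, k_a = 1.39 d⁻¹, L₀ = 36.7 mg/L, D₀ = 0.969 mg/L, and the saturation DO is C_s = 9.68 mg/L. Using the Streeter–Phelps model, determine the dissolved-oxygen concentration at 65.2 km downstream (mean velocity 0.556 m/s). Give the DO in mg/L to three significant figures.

DO ≈ 4.99 mg/L

Travel time t = x/v = 65.2 km / (0.556 m/s) = 65200 m / 0.556 m/s = 117300 s = 1.357 d.
k_1 L₀/(k_a−k_1) = 0.252×36.7/(1.39−0.252) = 9.248/1.138 = 8.127 mg/L.
e^(−k_1 t) = e^(−0.252×1.357) = 0.7103; e^(−k_a t) = e^(−1.39×1.357) = 0.1516.
D = 8.127 × (0.7103 − 0.1516) + 0.969 × 0.1516 = 4.541 + 0.1469 = 4.688 mg/L.
DO = C_s − D = 9.68 − 4.688 = 4.992 mg/L.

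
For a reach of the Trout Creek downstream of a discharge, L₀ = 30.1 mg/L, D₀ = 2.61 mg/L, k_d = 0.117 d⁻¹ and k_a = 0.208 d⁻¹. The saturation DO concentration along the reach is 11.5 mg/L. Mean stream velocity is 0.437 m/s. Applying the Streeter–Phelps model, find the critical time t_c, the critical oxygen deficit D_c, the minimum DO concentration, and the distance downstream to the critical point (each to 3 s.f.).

t_c = [1/(k_a−k_d)] ln[(k_a/k_d)(1 − D₀(k_a−k_d)/(k_d L₀))]
= [1/(0.208−0.117)] ln[(0.208/0.117)(1 − 2.61×0.09100/(0.117×30.1))]
= (1/0.09100) ln[1.778 × 0.9326] = 10.99 × ln(1.658) = 10.99 × 0.5055 = 5.555 d.
D_c = (k_d/k_a) L₀ e^(−k_d t_c) = (0.117/0.208) × 30.1 × e^(−0.117×5.555) = 0.5625 × 30.1 × 0.5221 = 8.839 mg/L.
Minimum DO = C_s − D_c = 11.5 − 8.839 = 2.661 mg/L.
x_c = v t_c = 0.437 m/s × 5.555 d × 86400 s/d = 209800 m ≈ 210 km.

t_c ≈ 5.56 d; D_c ≈ 8.84 mg/L; min DO ≈ 2.66 mg/L; x_c ≈ 210 km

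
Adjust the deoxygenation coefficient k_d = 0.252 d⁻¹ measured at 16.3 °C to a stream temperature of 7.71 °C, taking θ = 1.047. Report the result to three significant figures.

k_d(T₂) = k_d(T₁) · θ^(T₂−T₁) = 0.252 × 1.047^(7.71−16.3)
= 0.252 × 1.047^-8.59 = 0.252 × 0.6740 = 0.1698 d⁻¹.

k_d ≈ 0.170 d⁻¹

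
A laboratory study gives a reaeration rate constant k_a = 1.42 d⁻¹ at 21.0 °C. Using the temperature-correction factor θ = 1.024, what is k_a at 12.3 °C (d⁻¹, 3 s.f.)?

k_a(T₂) = k_a(T₁) · θ^(T₂−T₁) = 1.42 × 1.024^(12.3−21.0)
= 1.42 × 1.024^-8.70 = 1.42 × 0.8136 = 1.155 d⁻¹.

k_a ≈ 1.16 d⁻¹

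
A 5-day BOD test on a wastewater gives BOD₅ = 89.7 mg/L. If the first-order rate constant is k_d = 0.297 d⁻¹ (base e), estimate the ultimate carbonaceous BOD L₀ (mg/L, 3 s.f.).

L₀ ≈ 116 mg/L

BOD₅ = L₀(1 − e^(−5k_d)) ⇒ L₀ = BOD₅ / (1 − e^(−5×0.297))
= 89.7 / (1 − 0.2265) = 89.7 / 0.7735 = 116.0 mg/L.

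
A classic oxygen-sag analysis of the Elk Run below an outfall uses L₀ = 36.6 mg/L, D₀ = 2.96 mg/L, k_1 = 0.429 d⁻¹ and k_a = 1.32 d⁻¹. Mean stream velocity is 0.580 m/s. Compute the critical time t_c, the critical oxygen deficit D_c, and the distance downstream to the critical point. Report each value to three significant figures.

At the critical point dD/dt = 0, so k_1 L₀ e^(−k_1 t) = k_a D. Substituting D(t) from the Streeter–Phelps equation and solving for t gives
t_c = ln[(k_a/k_1)(1 − D₀(k_a−k_1)/(k_1 L₀))] / (k_a−k_1).
Here k_a−k_1 = 0.8910 d⁻¹ and 1 − D₀(k_a−k_1)/(k_1 L₀) = 1 − 2.96×0.8910/(0.429×36.6) = 0.8320, so
t_c = ln(3.077 × 0.8320) / 0.8910 = 0.9400 / 0.8910 = 1.055 d.
D_c = (k_1/k_a) L₀ e^(−k_1 t_c) = (0.429/1.32) × 36.6 × e^(−0.429×1.055) = 0.3250 × 36.6 × 0.6360 = 7.565 mg/L.
x_c = v t_c = 0.580 m/s × 1.055 d × 86400 s/d = 52870 m ≈ 52.9 km.

t_c ≈ 1.06 d; D_c ≈ 7.56 mg/L; x_c ≈ 52.9 km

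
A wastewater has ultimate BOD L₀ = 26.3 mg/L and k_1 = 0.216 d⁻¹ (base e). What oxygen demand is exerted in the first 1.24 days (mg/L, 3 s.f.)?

y ≈ 6.18 mg/L

y_t = L₀(1 − e^(−k_1 t)) = 26.3 × (1 − e^(−0.216×1.24))
= 26.3 × (1 − 0.7650) = 26.3 × 0.2350 = 6.180 mg/L.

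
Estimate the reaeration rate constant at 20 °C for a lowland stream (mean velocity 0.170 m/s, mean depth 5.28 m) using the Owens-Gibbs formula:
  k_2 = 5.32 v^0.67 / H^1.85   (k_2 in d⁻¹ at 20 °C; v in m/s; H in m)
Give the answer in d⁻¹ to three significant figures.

k_2 = 5.32 × 0.170^0.67 / 5.28^1.85 = 5.32 × 0.3051 / 21.72 = 0.07472 d⁻¹.

k_2 ≈ 0.0747 d⁻¹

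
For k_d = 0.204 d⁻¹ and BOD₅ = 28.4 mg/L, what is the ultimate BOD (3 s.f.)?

L₀ ≈ 44.4 mg/L

BOD₅ = L₀(1 − e^(−5k_d)) ⇒ L₀ = BOD₅ / (1 − e^(−5×0.204))
= 28.4 / (1 − 0.3606) = 28.4 / 0.6394 = 44.42 mg/L.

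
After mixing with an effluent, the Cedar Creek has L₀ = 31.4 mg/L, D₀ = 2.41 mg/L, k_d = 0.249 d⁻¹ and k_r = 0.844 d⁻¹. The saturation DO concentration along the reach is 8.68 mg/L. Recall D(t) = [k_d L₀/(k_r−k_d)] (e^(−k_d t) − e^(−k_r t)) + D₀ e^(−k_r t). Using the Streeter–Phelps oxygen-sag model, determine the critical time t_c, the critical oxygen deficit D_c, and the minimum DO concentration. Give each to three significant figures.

t_c ≈ 1.71 d; D_c ≈ 6.05 mg/L; min DO ≈ 2.63 mg/L

At the critical point dD/dt = 0, so k_d L₀ e^(−k_d t) = k_r D. Substituting D(t) from the Streeter–Phelps equation and solving for t gives
t_c = ln[(k_r/k_d)(1 − D₀(k_r−k_d)/(k_d L₀))] / (k_r−k_d).
Here k_r−k_d = 0.5950 d⁻¹ and 1 − D₀(k_r−k_d)/(k_d L₀) = 1 − 2.41×0.5950/(0.249×31.4) = 0.8166, so
t_c = ln(3.390 × 0.8166) / 0.5950 = 1.018 / 0.5950 = 1.711 d.
L(t_c) = L₀ e^(−k_d t_c) = 31.4 × 0.6531 = 20.51 mg/L, and at the critical point k_r D_c = k_d L, so D_c = (0.249/0.844) × 20.51 = 6.050 mg/L.
Minimum DO = C_s − D_c = 8.68 − 6.050 = 2.630 mg/L.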